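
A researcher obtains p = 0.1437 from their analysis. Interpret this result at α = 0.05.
Since p = 0.1437 > α = 0.05, fail to reject H₀.
There is insufficient evidence to reject the null hypothesis; the result is not statistically significant at the 0.05 level.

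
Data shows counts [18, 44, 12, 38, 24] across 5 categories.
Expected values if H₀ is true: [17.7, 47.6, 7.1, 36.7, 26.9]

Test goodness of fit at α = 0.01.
Chi-square goodness of fit test:
H₀: observed counts match expected distribution
H₁: observed counts differ from expected distribution
df = k - 1 = 4
χ² = Σ(O - E)²/E
   = (18 - 17.7)²/17.7 + (44 - 47.6)²/47.6 + (12 - 7.1)²/7.1 + (38 - 36.7)²/36.7 + (24 - 26.9)²/26.9
   = 0.005 + 0.272 + 3.382 + 0.046 + 0.313
   = 4.02
p-value = 0.4036

Since p-value > α = 0.01, we fail to reject H₀.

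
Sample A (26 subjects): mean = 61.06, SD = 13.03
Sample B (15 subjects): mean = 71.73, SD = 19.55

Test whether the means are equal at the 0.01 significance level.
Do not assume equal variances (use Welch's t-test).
Welch's two-sample t-test:
H₀: μ₁ = μ₂
H₁: μ₁ ≠ μ₂
s₁²/n₁ = 13.03²/26 = 6.5300,  s₂²/n₂ = 19.55²/15 = 25.4802
SE = √(s₁²/n₁ + s₂²/n₂) = √(6.5300 + 25.4802) = 5.6578
df (Welch-Satterthwaite) = (s₁²/n₁ + s₂²/n₂)² / [(s₁²/n₁)²/(n₁-1) + (s₂²/n₂)²/(n₂-1)] ≈ 21.31
t = (x̄₁ - x̄₂) / SE = (61.06 - 71.73) / 5.6578 = -10.67 / 5.6578 = -1.886
p-value = 0.0730

Since p-value > α = 0.01, we fail to reject H₀.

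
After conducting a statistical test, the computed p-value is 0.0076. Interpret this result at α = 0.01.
Since p = 0.0076 < α = 0.01, reject H₀.
There is sufficient evidence to reject the null hypothesis; the result is statistically significant at the 0.01 level.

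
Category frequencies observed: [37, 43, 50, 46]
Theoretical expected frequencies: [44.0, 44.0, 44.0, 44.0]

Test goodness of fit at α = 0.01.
Chi-square goodness of fit test:
H₀: observed counts match expected distribution
H₁: observed counts differ from expected distribution
df = k - 1 = 3
χ² = Σ(O - E)²/E
   = (37 - 44.0)²/44.0 + (43 - 44.0)²/44.0 + (50 - 44.0)²/44.0 + (46 - 44.0)²/44.0
   = 1.114 + 0.023 + 0.818 + 0.091
   = 2.05
p-value = 0.5630

Since p-value > α = 0.01, we fail to reject H₀.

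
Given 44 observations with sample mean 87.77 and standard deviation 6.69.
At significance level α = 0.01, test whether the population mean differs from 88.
One-sample t-test:
H₀: μ = 88
H₁: μ ≠ 88
df = n - 1 = 43
t = (x̄ - μ₀) / (s/√n) = (87.77 - 88) / (6.69/√44) = -0.228
p-value = 0.8207

Since p-value > α = 0.01, we fail to reject H₀.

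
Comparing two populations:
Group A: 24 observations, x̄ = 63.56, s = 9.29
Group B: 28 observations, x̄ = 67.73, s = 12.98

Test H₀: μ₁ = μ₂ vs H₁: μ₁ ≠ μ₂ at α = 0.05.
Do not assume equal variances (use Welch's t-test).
Welch's two-sample t-test:
H₀: μ₁ = μ₂
H₁: μ₁ ≠ μ₂
s₁²/n₁ = 9.29²/24 = 3.5960,  s₂²/n₂ = 12.98²/28 = 6.0172
SE = √(s₁²/n₁ + s₂²/n₂) = √(3.5960 + 6.0172) = 3.1005
df (Welch-Satterthwaite) = (s₁²/n₁ + s₂²/n₂)² / [(s₁²/n₁)²/(n₁-1) + (s₂²/n₂)²/(n₂-1)] ≈ 48.56
t = (x̄₁ - x̄₂) / SE = (63.56 - 67.73) / 3.1005 = -4.17 / 3.1005 = -1.345
p-value = 0.1849

Since p-value > α = 0.05, we fail to reject H₀.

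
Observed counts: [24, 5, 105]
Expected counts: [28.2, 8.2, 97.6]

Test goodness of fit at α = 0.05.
Chi-square goodness of fit test:
H₀: observed counts match expected distribution
H₁: observed counts differ from expected distribution
df = k - 1 = 2
χ² = Σ(O - E)²/E
   = (24 - 28.2)²/28.2 + (5 - 8.2)²/8.2 + (105 - 97.6)²/97.6
   = 0.626 + 1.249 + 0.561
   = 2.44
p-value = 0.2959

Since p-value > α = 0.05, we fail to reject H₀.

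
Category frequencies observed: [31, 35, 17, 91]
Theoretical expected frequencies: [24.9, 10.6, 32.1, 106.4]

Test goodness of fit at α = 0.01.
Chi-square goodness of fit test:
H₀: observed counts match expected distribution
H₁: observed counts differ from expected distribution
df = k - 1 = 3
χ² = Σ(O - E)²/E
   = (31 - 24.9)²/24.9 + (35 - 10.6)²/10.6 + (17 - 32.1)²/32.1 + (91 - 106.4)²/106.4
   = 1.494 + 56.166 + 7.103 + 2.229
   = 66.99
p-value < 0.0001

Since p-value < α = 0.01, we reject H₀.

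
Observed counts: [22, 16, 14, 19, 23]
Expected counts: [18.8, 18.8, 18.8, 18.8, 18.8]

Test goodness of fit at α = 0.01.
Chi-square goodness of fit test:
H₀: observed counts match expected distribution
H₁: observed counts differ from expected distribution
df = k - 1 = 4
χ² = Σ(O - E)²/E
   = (22 - 18.8)²/18.8 + (16 - 18.8)²/18.8 + (14 - 18.8)²/18.8 + (19 - 18.8)²/18.8 + (23 - 18.8)²/18.8
   = 0.545 + 0.417 + 1.226 + 0.002 + 0.938
   = 3.13
p-value = 0.5367

Since p-value > α = 0.01, we fail to reject H₀.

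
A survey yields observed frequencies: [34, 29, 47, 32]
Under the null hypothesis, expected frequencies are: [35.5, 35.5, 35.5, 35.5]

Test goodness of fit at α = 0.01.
Chi-square goodness of fit test:
H₀: observed counts match expected distribution
H₁: observed counts differ from expected distribution
df = k - 1 = 3
χ² = Σ(O - E)²/E
   = (34 - 35.5)²/35.5 + (29 - 35.5)²/35.5 + (47 - 35.5)²/35.5 + (32 - 35.5)²/35.5
   = 0.063 + 1.190 + 3.725 + 0.345
   = 5.32
p-value = 0.1496

Since p-value > α = 0.01, we fail to reject H₀.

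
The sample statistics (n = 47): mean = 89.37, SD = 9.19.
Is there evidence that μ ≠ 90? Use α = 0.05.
One-sample t-test:
H₀: μ = 90
H₁: μ ≠ 90
df = n - 1 = 46
t = (x̄ - μ₀) / (s/√n) = (89.37 - 90) / (9.19/√47) = -0.470
p-value = 0.6406

Since p-value > α = 0.05, we fail to reject H₀.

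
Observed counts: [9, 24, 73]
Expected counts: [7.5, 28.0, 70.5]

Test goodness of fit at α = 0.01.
Chi-square goodness of fit test:
H₀: observed counts match expected distribution
H₁: observed counts differ from expected distribution
df = k - 1 = 2
χ² = Σ(O - E)²/E
   = (9 - 7.5)²/7.5 + (24 - 28.0)²/28.0 + (73 - 70.5)²/70.5
   = 0.300 + 0.571 + 0.089
   = 0.96
p-value = 0.6188

Since p-value > α = 0.01, we fail to reject H₀.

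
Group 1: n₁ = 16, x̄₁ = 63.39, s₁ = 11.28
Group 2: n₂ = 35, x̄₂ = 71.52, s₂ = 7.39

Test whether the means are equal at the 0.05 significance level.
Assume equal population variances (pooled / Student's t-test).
Student's two-sample t-test (equal variances):
H₀: μ₁ = μ₂
H₁: μ₁ ≠ μ₂
df = n₁ + n₂ - 2 = 49
Pooled variance s_p² = [(n₁-1)s₁² + (n₂-1)s₂²] / (n₁ + n₂ - 2) = [(15)(11.28²) + (34)(7.39²)] / 49 = 76.8446
SE = √(s_p²(1/n₁ + 1/n₂)) = √(76.8446 × (1/16 + 1/35)) = 2.6454
t = (x̄₁ - x̄₂) / SE = (63.39 - 71.52) / 2.6454 = -8.13 / 2.6454 = -3.073
p-value = 0.0035

Since p-value < α = 0.05, we reject H₀.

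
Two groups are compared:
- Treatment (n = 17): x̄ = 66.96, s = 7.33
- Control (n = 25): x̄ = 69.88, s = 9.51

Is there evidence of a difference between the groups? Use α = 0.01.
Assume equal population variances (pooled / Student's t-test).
Student's two-sample t-test (equal variances):
H₀: μ₁ = μ₂
H₁: μ₁ ≠ μ₂
df = n₁ + n₂ - 2 = 40
Pooled variance s_p² = [(n₁-1)s₁² + (n₂-1)s₂²] / (n₁ + n₂ - 2) = [(16)(7.33²) + (24)(9.51²)] / 40 = 75.7556
SE = √(s_p²(1/n₁ + 1/n₂)) = √(75.7556 × (1/17 + 1/25)) = 2.7361
t = (x̄₁ - x̄₂) / SE = (66.96 - 69.88) / 2.7361 = -2.92 / 2.7361 = -1.067
p-value = 0.2923

Since p-value > α = 0.01, we fail to reject H₀.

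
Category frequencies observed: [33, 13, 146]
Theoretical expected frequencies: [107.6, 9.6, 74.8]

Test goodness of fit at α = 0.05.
Chi-square goodness of fit test:
H₀: observed counts match expected distribution
H₁: observed counts differ from expected distribution
df = k - 1 = 2
χ² = Σ(O - E)²/E
   = (33 - 107.6)²/107.6 + (13 - 9.6)²/9.6 + (146 - 74.8)²/74.8
   = 51.721 + 1.204 + 67.773
   = 120.70
p-value < 0.0001

Since p-value < α = 0.05, we reject H₀.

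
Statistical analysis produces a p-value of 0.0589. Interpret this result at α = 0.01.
Since p = 0.0589 > α = 0.01, fail to reject H₀.
There is insufficient evidence to reject the null hypothesis; the result is not statistically significant at the 0.01 level.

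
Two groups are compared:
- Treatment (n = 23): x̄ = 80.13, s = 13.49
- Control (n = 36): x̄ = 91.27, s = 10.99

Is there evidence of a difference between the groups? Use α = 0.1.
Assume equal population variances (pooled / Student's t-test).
Student's two-sample t-test (equal variances):
H₀: μ₁ = μ₂
H₁: μ₁ ≠ μ₂
df = n₁ + n₂ - 2 = 57
Pooled variance s_p² = [(n₁-1)s₁² + (n₂-1)s₂²] / (n₁ + n₂ - 2) = [(22)(13.49²) + (35)(10.99²)] / 57 = 144.4012
SE = √(s_p²(1/n₁ + 1/n₂)) = √(144.4012 × (1/23 + 1/36)) = 3.2077
t = (x̄₁ - x̄₂) / SE = (80.13 - 91.27) / 3.2077 = -11.14 / 3.2077 = -3.473
p-value = 0.0010

Since p-value < α = 0.1, we reject H₀.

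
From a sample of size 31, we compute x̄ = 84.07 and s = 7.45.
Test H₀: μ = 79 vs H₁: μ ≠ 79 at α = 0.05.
One-sample t-test:
H₀: μ = 79
H₁: μ ≠ 79
df = n - 1 = 30
t = (x̄ - μ₀) / (s/√n) = (84.07 - 79) / (7.45/√31) = 3.789
p-value = 0.0007

Since p-value < α = 0.05, we reject H₀.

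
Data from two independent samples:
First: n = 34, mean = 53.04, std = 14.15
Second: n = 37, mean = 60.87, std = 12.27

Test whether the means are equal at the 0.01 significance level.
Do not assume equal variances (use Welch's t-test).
Welch's two-sample t-test:
H₀: μ₁ = μ₂
H₁: μ₁ ≠ μ₂
s₁²/n₁ = 14.15²/34 = 5.8889,  s₂²/n₂ = 12.27²/37 = 4.0690
SE = √(s₁²/n₁ + s₂²/n₂) = √(5.8889 + 4.0690) = 3.1556
df (Welch-Satterthwaite) = (s₁²/n₁ + s₂²/n₂)² / [(s₁²/n₁)²/(n₁-1) + (s₂²/n₂)²/(n₂-1)] ≈ 65.63
t = (x̄₁ - x̄₂) / SE = (53.04 - 60.87) / 3.1556 = -7.83 / 3.1556 = -2.481
p-value = 0.0157

Since p-value > α = 0.01, we fail to reject H₀.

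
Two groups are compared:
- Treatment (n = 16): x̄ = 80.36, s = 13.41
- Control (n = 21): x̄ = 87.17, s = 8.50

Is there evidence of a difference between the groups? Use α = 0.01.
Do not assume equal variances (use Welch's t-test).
Welch's two-sample t-test:
H₀: μ₁ = μ₂
H₁: μ₁ ≠ μ₂
s₁²/n₁ = 13.41²/16 = 11.2393,  s₂²/n₂ = 8.50²/21 = 3.4405
SE = √(s₁²/n₁ + s₂²/n₂) = √(11.2393 + 3.4405) = 3.8314
df (Welch-Satterthwaite) = (s₁²/n₁ + s₂²/n₂)² / [(s₁²/n₁)²/(n₁-1) + (s₂²/n₂)²/(n₂-1)] ≈ 23.91
t = (x̄₁ - x̄₂) / SE = (80.36 - 87.17) / 3.8314 = -6.81 / 3.8314 = -1.777
p-value = 0.0882

Since p-value > α = 0.01, we fail to reject H₀.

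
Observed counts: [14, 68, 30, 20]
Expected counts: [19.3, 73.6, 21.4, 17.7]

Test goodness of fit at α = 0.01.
Chi-square goodness of fit test:
H₀: observed counts match expected distribution
H₁: observed counts differ from expected distribution
df = k - 1 = 3
χ² = Σ(O - E)²/E
   = (14 - 19.3)²/19.3 + (68 - 73.6)²/73.6 + (30 - 21.4)²/21.4 + (20 - 17.7)²/17.7
   = 1.455 + 0.426 + 3.456 + 0.299
   = 5.64
p-value = 0.1307

Since p-value > α = 0.01, we fail to reject H₀.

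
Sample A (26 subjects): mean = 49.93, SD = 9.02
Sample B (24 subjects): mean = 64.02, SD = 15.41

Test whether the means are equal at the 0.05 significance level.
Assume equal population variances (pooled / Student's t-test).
Student's two-sample t-test (equal variances):
H₀: μ₁ = μ₂
H₁: μ₁ ≠ μ₂
df = n₁ + n₂ - 2 = 48
Pooled variance s_p² = [(n₁-1)s₁² + (n₂-1)s₂²] / (n₁ + n₂ - 2) = [(25)(9.02²) + (23)(15.41²)] / 48 = 156.1620
SE = √(s_p²(1/n₁ + 1/n₂)) = √(156.1620 × (1/26 + 1/24)) = 3.5374
t = (x̄₁ - x̄₂) / SE = (49.93 - 64.02) / 3.5374 = -14.09 / 3.5374 = -3.983
p-value = 0.0002

Since p-value < α = 0.05, we reject H₀.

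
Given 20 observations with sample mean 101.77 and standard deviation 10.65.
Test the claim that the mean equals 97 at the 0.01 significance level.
One-sample t-test:
H₀: μ = 97
H₁: μ ≠ 97
df = n - 1 = 19
t = (x̄ - μ₀) / (s/√n) = (101.77 - 97) / (10.65/√20) = 2.003
p-value = 0.0597

Since p-value > α = 0.01, we fail to reject H₀.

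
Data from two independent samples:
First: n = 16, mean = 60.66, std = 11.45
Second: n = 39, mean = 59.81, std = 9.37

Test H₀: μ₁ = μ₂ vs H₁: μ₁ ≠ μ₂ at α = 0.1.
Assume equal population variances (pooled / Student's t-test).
Student's two-sample t-test (equal variances):
H₀: μ₁ = μ₂
H₁: μ₁ ≠ μ₂
df = n₁ + n₂ - 2 = 53
Pooled variance s_p² = [(n₁-1)s₁² + (n₂-1)s₂²] / (n₁ + n₂ - 2) = [(15)(11.45²) + (38)(9.37²)] / 53 = 100.0532
SE = √(s_p²(1/n₁ + 1/n₂)) = √(100.0532 × (1/16 + 1/39)) = 2.9696
t = (x̄₁ - x̄₂) / SE = (60.66 - 59.81) / 2.9696 = 0.85 / 2.9696 = 0.286
p-value = 0.7758

Since p-value > α = 0.1, we fail to reject H₀.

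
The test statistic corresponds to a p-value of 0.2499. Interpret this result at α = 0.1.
Since p = 0.2499 > α = 0.1, fail to reject H₀.
There is insufficient evidence to reject the null hypothesis; the result is not statistically significant at the 0.1 level.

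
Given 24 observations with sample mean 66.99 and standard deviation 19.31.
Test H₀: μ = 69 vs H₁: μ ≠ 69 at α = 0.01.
One-sample t-test:
H₀: μ = 69
H₁: μ ≠ 69
df = n - 1 = 23
t = (x̄ - μ₀) / (s/√n) = (66.99 - 69) / (19.31/√24) = -0.510
p-value = 0.6150

Since p-value > α = 0.01, we fail to reject H₀.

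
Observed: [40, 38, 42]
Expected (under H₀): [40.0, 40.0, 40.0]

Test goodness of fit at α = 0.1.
Chi-square goodness of fit test:
H₀: observed counts match expected distribution
H₁: observed counts differ from expected distribution
df = k - 1 = 2
χ² = Σ(O - E)²/E
   = (40 - 40.0)²/40.0 + (38 - 40.0)²/40.0 + (42 - 40.0)²/40.0
   = 0.000 + 0.100 + 0.100
   = 0.20
p-value = 0.9048

Since p-value > α = 0.1, we fail to reject H₀.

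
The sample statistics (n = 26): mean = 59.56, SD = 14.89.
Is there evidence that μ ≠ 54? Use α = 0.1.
One-sample t-test:
H₀: μ = 54
H₁: μ ≠ 54
df = n - 1 = 25
t = (x̄ - μ₀) / (s/√n) = (59.56 - 54) / (14.89/√26) = 1.904
p-value = 0.0685

Since p-value < α = 0.1, we reject H₀.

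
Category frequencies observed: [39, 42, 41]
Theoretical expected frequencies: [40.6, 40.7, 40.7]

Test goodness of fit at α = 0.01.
Chi-square goodness of fit test:
H₀: observed counts match expected distribution
H₁: observed counts differ from expected distribution
df = k - 1 = 2
χ² = Σ(O - E)²/E
   = (39 - 40.6)²/40.6 + (42 - 40.7)²/40.7 + (41 - 40.7)²/40.7
   = 0.063 + 0.042 + 0.002
   = 0.11
p-value = 0.9480

Since p-value > α = 0.01, we fail to reject H₀.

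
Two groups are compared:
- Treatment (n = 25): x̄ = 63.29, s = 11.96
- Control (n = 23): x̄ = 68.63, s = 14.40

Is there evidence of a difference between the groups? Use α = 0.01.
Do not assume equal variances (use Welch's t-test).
Welch's two-sample t-test:
H₀: μ₁ = μ₂
H₁: μ₁ ≠ μ₂
s₁²/n₁ = 11.96²/25 = 5.7217,  s₂²/n₂ = 14.40²/23 = 9.0157
SE = √(s₁²/n₁ + s₂²/n₂) = √(5.7217 + 9.0157) = 3.8389
df (Welch-Satterthwaite) = (s₁²/n₁ + s₂²/n₂)² / [(s₁²/n₁)²/(n₁-1) + (s₂²/n₂)²/(n₂-1)] ≈ 42.93
t = (x̄₁ - x̄₂) / SE = (63.29 - 68.63) / 3.8389 = -5.34 / 3.8389 = -1.391
p-value = 0.1714

Since p-value > α = 0.01, we fail to reject H₀.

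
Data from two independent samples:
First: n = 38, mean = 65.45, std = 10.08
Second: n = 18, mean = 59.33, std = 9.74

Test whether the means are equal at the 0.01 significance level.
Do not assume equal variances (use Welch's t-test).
Welch's two-sample t-test:
H₀: μ₁ = μ₂
H₁: μ₁ ≠ μ₂
s₁²/n₁ = 10.08²/38 = 2.6739,  s₂²/n₂ = 9.74²/18 = 5.2704
SE = √(s₁²/n₁ + s₂²/n₂) = √(2.6739 + 5.2704) = 2.8186
df (Welch-Satterthwaite) = (s₁²/n₁ + s₂²/n₂)² / [(s₁²/n₁)²/(n₁-1) + (s₂²/n₂)²/(n₂-1)] ≈ 34.54
t = (x̄₁ - x̄₂) / SE = (65.45 - 59.33) / 2.8186 = 6.12 / 2.8186 = 2.171
p-value = 0.0369

Since p-value > α = 0.01, we fail to reject H₀.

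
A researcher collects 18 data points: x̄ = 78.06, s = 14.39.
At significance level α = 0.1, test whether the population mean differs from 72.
One-sample t-test:
H₀: μ = 72
H₁: μ ≠ 72
df = n - 1 = 17
t = (x̄ - μ₀) / (s/√n) = (78.06 - 72) / (14.39/√18) = 1.787
p-value = 0.0918

Since p-value < α = 0.1, we reject H₀.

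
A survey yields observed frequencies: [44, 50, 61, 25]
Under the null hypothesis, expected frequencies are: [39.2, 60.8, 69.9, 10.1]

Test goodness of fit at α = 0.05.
Chi-square goodness of fit test:
H₀: observed counts match expected distribution
H₁: observed counts differ from expected distribution
df = k - 1 = 3
χ² = Σ(O - E)²/E
   = (44 - 39.2)²/39.2 + (50 - 60.8)²/60.8 + (61 - 69.9)²/69.9 + (25 - 10.1)²/10.1
   = 0.588 + 1.918 + 1.133 + 21.981
   = 25.62
p-value < 0.0001

Since p-value < α = 0.05, we reject H₀.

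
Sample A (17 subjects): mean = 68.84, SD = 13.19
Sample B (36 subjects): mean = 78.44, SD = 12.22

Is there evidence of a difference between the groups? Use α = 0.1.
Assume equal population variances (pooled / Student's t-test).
Student's two-sample t-test (equal variances):
H₀: μ₁ = μ₂
H₁: μ₁ ≠ μ₂
df = n₁ + n₂ - 2 = 51
Pooled variance s_p² = [(n₁-1)s₁² + (n₂-1)s₂²] / (n₁ + n₂ - 2) = [(16)(13.19²) + (35)(12.22²)] / 51 = 157.0610
SE = √(s_p²(1/n₁ + 1/n₂)) = √(157.0610 × (1/17 + 1/36)) = 3.6880
t = (x̄₁ - x̄₂) / SE = (68.84 - 78.44) / 3.6880 = -9.60 / 3.6880 = -2.603
p-value = 0.0121

Since p-value < α = 0.1, we reject H₀.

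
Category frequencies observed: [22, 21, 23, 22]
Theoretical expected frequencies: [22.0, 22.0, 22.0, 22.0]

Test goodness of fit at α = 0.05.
Chi-square goodness of fit test:
H₀: observed counts match expected distribution
H₁: observed counts differ from expected distribution
df = k - 1 = 3
χ² = Σ(O - E)²/E
   = (22 - 22.0)²/22.0 + (21 - 22.0)²/22.0 + (23 - 22.0)²/22.0 + (22 - 22.0)²/22.0
   = 0.000 + 0.045 + 0.045 + 0.000
   = 0.09
p-value = 0.9929

Since p-value > α = 0.05, we fail to reject H₀.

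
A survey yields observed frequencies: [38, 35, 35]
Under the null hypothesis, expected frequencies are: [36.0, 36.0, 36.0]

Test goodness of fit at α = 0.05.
Chi-square goodness of fit test:
H₀: observed counts match expected distribution
H₁: observed counts differ from expected distribution
df = k - 1 = 2
χ² = Σ(O - E)²/E
   = (38 - 36.0)²/36.0 + (35 - 36.0)²/36.0 + (35 - 36.0)²/36.0
   = 0.111 + 0.028 + 0.028
   = 0.17
p-value = 0.9200

Since p-value > α = 0.05, we fail to reject H₀.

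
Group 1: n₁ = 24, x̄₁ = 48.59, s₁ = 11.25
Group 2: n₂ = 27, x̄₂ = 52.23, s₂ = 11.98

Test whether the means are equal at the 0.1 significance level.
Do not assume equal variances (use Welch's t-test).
Welch's two-sample t-test:
H₀: μ₁ = μ₂
H₁: μ₁ ≠ μ₂
s₁²/n₁ = 11.25²/24 = 5.2734,  s₂²/n₂ = 11.98²/27 = 5.3156
SE = √(s₁²/n₁ + s₂²/n₂) = √(5.2734 + 5.3156) = 3.2541
df (Welch-Satterthwaite) = (s₁²/n₁ + s₂²/n₂)² / [(s₁²/n₁)²/(n₁-1) + (s₂²/n₂)²/(n₂-1)] ≈ 48.84
t = (x̄₁ - x̄₂) / SE = (48.59 - 52.23) / 3.2541 = -3.64 / 3.2541 = -1.119
p-value = 0.2688

Since p-value > α = 0.1, we fail to reject H₀.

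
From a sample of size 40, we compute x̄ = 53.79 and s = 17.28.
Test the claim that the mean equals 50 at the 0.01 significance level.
One-sample t-test:
H₀: μ = 50
H₁: μ ≠ 50
df = n - 1 = 39
t = (x̄ - μ₀) / (s/√n) = (53.79 - 50) / (17.28/√40) = 1.387
p-value = 0.1733

Since p-value > α = 0.01, we fail to reject H₀.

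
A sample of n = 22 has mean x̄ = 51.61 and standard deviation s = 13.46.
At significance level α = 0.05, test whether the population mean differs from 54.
One-sample t-test:
H₀: μ = 54
H₁: μ ≠ 54
df = n - 1 = 21
t = (x̄ - μ₀) / (s/√n) = (51.61 - 54) / (13.46/√22) = -0.833
p-value = 0.4143

Since p-value > α = 0.05, we fail to reject H₀.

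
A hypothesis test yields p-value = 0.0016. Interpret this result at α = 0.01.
Since p = 0.0016 < α = 0.01, reject H₀.
There is sufficient evidence to reject the null hypothesis; the result is statistically significant at the 0.01 level.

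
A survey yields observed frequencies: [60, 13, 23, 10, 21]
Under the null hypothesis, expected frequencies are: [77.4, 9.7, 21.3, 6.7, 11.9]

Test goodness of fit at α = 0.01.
Chi-square goodness of fit test:
H₀: observed counts match expected distribution
H₁: observed counts differ from expected distribution
df = k - 1 = 4
χ² = Σ(O - E)²/E
   = (60 - 77.4)²/77.4 + (13 - 9.7)²/9.7 + (23 - 21.3)²/21.3 + (10 - 6.7)²/6.7 + (21 - 11.9)²/11.9
   = 3.912 + 1.123 + 0.136 + 1.625 + 6.959
   = 13.75
p-value = 0.0081

Since p-value < α = 0.01, we reject H₀.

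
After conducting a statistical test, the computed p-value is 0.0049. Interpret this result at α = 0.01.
Since p = 0.0049 < α = 0.01, reject H₀.
There is sufficient evidence to reject the null hypothesis; the result is statistically significant at the 0.01 level.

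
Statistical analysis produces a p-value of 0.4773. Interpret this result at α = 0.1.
Since p = 0.4773 > α = 0.1, fail to reject H₀.
There is insufficient evidence to reject the null hypothesis; the result is not statistically significant at the 0.1 level.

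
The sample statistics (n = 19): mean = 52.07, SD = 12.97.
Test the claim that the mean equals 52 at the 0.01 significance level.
One-sample t-test:
H₀: μ = 52
H₁: μ ≠ 52
df = n - 1 = 18
t = (x̄ - μ₀) / (s/√n) = (52.07 - 52) / (12.97/√19) = 0.024
p-value = 0.9815

Since p-value > α = 0.01, we fail to reject H₀.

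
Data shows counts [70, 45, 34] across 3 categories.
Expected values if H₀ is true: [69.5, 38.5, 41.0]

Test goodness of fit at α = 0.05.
Chi-square goodness of fit test:
H₀: observed counts match expected distribution
H₁: observed counts differ from expected distribution
df = k - 1 = 2
χ² = Σ(O - E)²/E
   = (70 - 69.5)²/69.5 + (45 - 38.5)²/38.5 + (34 - 41.0)²/41.0
   = 0.004 + 1.097 + 1.195
   = 2.30
p-value = 0.3173

Since p-value > α = 0.05, we fail to reject H₀.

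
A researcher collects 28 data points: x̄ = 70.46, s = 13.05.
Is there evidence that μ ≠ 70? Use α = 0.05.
One-sample t-test:
H₀: μ = 70
H₁: μ ≠ 70
df = n - 1 = 27
t = (x̄ - μ₀) / (s/√n) = (70.46 - 70) / (13.05/√28) = 0.187
p-value = 0.8534

Since p-value > α = 0.05, we fail to reject H₀.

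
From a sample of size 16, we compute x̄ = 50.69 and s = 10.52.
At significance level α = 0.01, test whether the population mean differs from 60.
One-sample t-test:
H₀: μ = 60
H₁: μ ≠ 60
df = n - 1 = 15
t = (x̄ - μ₀) / (s/√n) = (50.69 - 60) / (10.52/√16) = -3.540
p-value = 0.0030

Since p-value < α = 0.01, we reject H₀.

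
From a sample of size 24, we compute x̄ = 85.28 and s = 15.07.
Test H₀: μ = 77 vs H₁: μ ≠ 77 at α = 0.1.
One-sample t-test:
H₀: μ = 77
H₁: μ ≠ 77
df = n - 1 = 23
t = (x̄ - μ₀) / (s/√n) = (85.28 - 77) / (15.07/√24) = 2.692
p-value = 0.0130

Since p-value < α = 0.1, we reject H₀.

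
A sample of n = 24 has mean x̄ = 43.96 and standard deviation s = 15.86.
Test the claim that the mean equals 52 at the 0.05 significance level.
One-sample t-test:
H₀: μ = 52
H₁: μ ≠ 52
df = n - 1 = 23
t = (x̄ - μ₀) / (s/√n) = (43.96 - 52) / (15.86/√24) = -2.483
p-value = 0.0207

Since p-value < α = 0.05, we reject H₀.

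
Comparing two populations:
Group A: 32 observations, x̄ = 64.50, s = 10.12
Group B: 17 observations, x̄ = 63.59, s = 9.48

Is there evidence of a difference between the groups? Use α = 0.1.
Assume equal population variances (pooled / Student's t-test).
Student's two-sample t-test (equal variances):
H₀: μ₁ = μ₂
H₁: μ₁ ≠ μ₂
df = n₁ + n₂ - 2 = 47
Pooled variance s_p² = [(n₁-1)s₁² + (n₂-1)s₂²] / (n₁ + n₂ - 2) = [(31)(10.12²) + (16)(9.48²)] / 47 = 98.1441
SE = √(s_p²(1/n₁ + 1/n₂)) = √(98.1441 × (1/32 + 1/17)) = 2.9732
t = (x̄₁ - x̄₂) / SE = (64.50 - 63.59) / 2.9732 = 0.91 / 2.9732 = 0.306
p-value = 0.7609

Since p-value > α = 0.1, we fail to reject H₀.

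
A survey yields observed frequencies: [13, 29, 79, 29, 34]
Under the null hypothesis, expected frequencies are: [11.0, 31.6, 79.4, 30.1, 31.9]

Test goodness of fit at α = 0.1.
Chi-square goodness of fit test:
H₀: observed counts match expected distribution
H₁: observed counts differ from expected distribution
df = k - 1 = 4
χ² = Σ(O - E)²/E
   = (13 - 11.0)²/11.0 + (29 - 31.6)²/31.6 + (79 - 79.4)²/79.4 + (29 - 30.1)²/30.1 + (34 - 31.9)²/31.9
   = 0.364 + 0.214 + 0.002 + 0.040 + 0.138
   = 0.76
p-value = 0.9440

Since p-value > α = 0.1, we fail to reject H₀.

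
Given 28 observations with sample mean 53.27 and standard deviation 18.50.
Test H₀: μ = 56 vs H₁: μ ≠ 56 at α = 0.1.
One-sample t-test:
H₀: μ = 56
H₁: μ ≠ 56
df = n - 1 = 27
t = (x̄ - μ₀) / (s/√n) = (53.27 - 56) / (18.50/√28) = -0.781
p-value = 0.4417

Since p-value > α = 0.1, we fail to reject H₀.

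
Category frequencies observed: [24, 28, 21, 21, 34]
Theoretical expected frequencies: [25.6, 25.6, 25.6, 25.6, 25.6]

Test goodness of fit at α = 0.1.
Chi-square goodness of fit test:
H₀: observed counts match expected distribution
H₁: observed counts differ from expected distribution
df = k - 1 = 4
χ² = Σ(O - E)²/E
   = (24 - 25.6)²/25.6 + (28 - 25.6)²/25.6 + (21 - 25.6)²/25.6 + (21 - 25.6)²/25.6 + (34 - 25.6)²/25.6
   = 0.100 + 0.225 + 0.827 + 0.827 + 2.756
   = 4.73
p-value = 0.3157

Since p-value > α = 0.1, we fail to reject H₀.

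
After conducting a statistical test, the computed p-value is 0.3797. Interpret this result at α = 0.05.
Since p = 0.3797 > α = 0.05, fail to reject H₀.
There is insufficient evidence to reject the null hypothesis; the result is not statistically significant at the 0.05 level.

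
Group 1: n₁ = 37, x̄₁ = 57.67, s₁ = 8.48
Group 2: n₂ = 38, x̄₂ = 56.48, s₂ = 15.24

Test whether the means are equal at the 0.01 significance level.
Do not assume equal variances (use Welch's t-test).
Welch's two-sample t-test:
H₀: μ₁ = μ₂
H₁: μ₁ ≠ μ₂
s₁²/n₁ = 8.48²/37 = 1.9435,  s₂²/n₂ = 15.24²/38 = 6.1120
SE = √(s₁²/n₁ + s₂²/n₂) = √(1.9435 + 6.1120) = 2.8382
df (Welch-Satterthwaite) = (s₁²/n₁ + s₂²/n₂)² / [(s₁²/n₁)²/(n₁-1) + (s₂²/n₂)²/(n₂-1)] ≈ 58.22
t = (x̄₁ - x̄₂) / SE = (57.67 - 56.48) / 2.8382 = 1.19 / 2.8382 = 0.419
p-value = 0.6766

Since p-value > α = 0.01, we fail to reject H₀.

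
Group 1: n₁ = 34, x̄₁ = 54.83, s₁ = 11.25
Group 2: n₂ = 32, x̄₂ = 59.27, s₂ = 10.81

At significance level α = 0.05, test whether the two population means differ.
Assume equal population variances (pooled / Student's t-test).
Student's two-sample t-test (equal variances):
H₀: μ₁ = μ₂
H₁: μ₁ ≠ μ₂
df = n₁ + n₂ - 2 = 64
Pooled variance s_p² = [(n₁-1)s₁² + (n₂-1)s₂²] / (n₁ + n₂ - 2) = [(33)(11.25²) + (31)(10.81²)] / 64 = 121.8610
SE = √(s_p²(1/n₁ + 1/n₂)) = √(121.8610 × (1/34 + 1/32)) = 2.7189
t = (x̄₁ - x̄₂) / SE = (54.83 - 59.27) / 2.7189 = -4.44 / 2.7189 = -1.633
p-value = 0.1074

Since p-value > α = 0.05, we fail to reject H₀.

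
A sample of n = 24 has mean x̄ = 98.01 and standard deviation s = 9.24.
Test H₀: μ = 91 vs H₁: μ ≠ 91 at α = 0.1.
One-sample t-test:
H₀: μ = 91
H₁: μ ≠ 91
df = n - 1 = 23
t = (x̄ - μ₀) / (s/√n) = (98.01 - 91) / (9.24/√24) = 3.717
p-value = 0.0011

Since p-value < α = 0.1, we reject H₀.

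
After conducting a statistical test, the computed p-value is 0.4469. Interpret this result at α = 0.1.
Since p = 0.4469 > α = 0.1, fail to reject H₀.
There is insufficient evidence to reject the null hypothesis; the result is not statistically significant at the 0.1 level.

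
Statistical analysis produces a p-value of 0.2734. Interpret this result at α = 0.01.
Since p = 0.2734 > α = 0.01, fail to reject H₀.
There is insufficient evidence to reject the null hypothesis; the result is not statistically significant at the 0.01 level.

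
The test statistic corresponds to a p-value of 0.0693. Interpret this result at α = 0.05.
Since p = 0.0693 > α = 0.05, fail to reject H₀.
There is insufficient evidence to reject the null hypothesis; the result is not statistically significant at the 0.05 level.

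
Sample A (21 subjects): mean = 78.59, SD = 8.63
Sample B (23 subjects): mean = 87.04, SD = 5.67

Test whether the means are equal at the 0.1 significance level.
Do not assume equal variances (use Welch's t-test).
Welch's two-sample t-test:
H₀: μ₁ = μ₂
H₁: μ₁ ≠ μ₂
s₁²/n₁ = 8.63²/21 = 3.5465,  s₂²/n₂ = 5.67²/23 = 1.3978
SE = √(s₁²/n₁ + s₂²/n₂) = √(3.5465 + 1.3978) = 2.2236
df (Welch-Satterthwaite) = (s₁²/n₁ + s₂²/n₂)² / [(s₁²/n₁)²/(n₁-1) + (s₂²/n₂)²/(n₂-1)] ≈ 34.06
t = (x̄₁ - x̄₂) / SE = (78.59 - 87.04) / 2.2236 = -8.45 / 2.2236 = -3.800
p-value = 0.0006

Since p-value < α = 0.1, we reject H₀.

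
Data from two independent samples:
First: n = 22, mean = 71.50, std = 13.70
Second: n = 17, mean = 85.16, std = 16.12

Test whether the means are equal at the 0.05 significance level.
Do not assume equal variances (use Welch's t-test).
Welch's two-sample t-test:
H₀: μ₁ = μ₂
H₁: μ₁ ≠ μ₂
s₁²/n₁ = 13.70²/22 = 8.5314,  s₂²/n₂ = 16.12²/17 = 15.2856
SE = √(s₁²/n₁ + s₂²/n₂) = √(8.5314 + 15.2856) = 4.8803
df (Welch-Satterthwaite) = (s₁²/n₁ + s₂²/n₂)² / [(s₁²/n₁)²/(n₁-1) + (s₂²/n₂)²/(n₂-1)] ≈ 31.39
t = (x̄₁ - x̄₂) / SE = (71.50 - 85.16) / 4.8803 = -13.66 / 4.8803 = -2.799
p-value = 0.0087

Since p-value < α = 0.05, we reject H₀.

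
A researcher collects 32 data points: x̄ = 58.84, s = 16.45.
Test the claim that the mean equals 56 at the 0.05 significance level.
One-sample t-test:
H₀: μ = 56
H₁: μ ≠ 56
df = n - 1 = 31
t = (x̄ - μ₀) / (s/√n) = (58.84 - 56) / (16.45/√32) = 0.977
p-value = 0.3363

Since p-value > α = 0.05, we fail to reject H₀.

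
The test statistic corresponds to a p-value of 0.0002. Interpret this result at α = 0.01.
Since p = 0.0002 < α = 0.01, reject H₀.
There is sufficient evidence to reject the null hypothesis; the result is statistically significant at the 0.01 level.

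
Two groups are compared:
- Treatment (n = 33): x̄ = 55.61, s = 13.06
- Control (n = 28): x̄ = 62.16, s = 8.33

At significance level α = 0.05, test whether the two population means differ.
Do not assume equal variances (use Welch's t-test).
Welch's two-sample t-test:
H₀: μ₁ = μ₂
H₁: μ₁ ≠ μ₂
s₁²/n₁ = 13.06²/33 = 5.1686,  s₂²/n₂ = 8.33²/28 = 2.4782
SE = √(s₁²/n₁ + s₂²/n₂) = √(5.1686 + 2.4782) = 2.7653
df (Welch-Satterthwaite) = (s₁²/n₁ + s₂²/n₂)² / [(s₁²/n₁)²/(n₁-1) + (s₂²/n₂)²/(n₂-1)] ≈ 55.04
t = (x̄₁ - x̄₂) / SE = (55.61 - 62.16) / 2.7653 = -6.55 / 2.7653 = -2.369
p-value = 0.0214

Since p-value < α = 0.05, we reject H₀.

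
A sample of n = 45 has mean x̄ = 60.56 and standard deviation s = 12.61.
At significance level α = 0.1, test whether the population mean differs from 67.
One-sample t-test:
H₀: μ = 67
H₁: μ ≠ 67
df = n - 1 = 44
t = (x̄ - μ₀) / (s/√n) = (60.56 - 67) / (12.61/√45) = -3.426
p-value = 0.0013

Since p-value < α = 0.1, we reject H₀.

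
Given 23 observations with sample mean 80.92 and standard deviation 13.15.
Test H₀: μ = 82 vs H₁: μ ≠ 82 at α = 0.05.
One-sample t-test:
H₀: μ = 82
H₁: μ ≠ 82
df = n - 1 = 22
t = (x̄ - μ₀) / (s/√n) = (80.92 - 82) / (13.15/√23) = -0.394
p-value = 0.6975

Since p-value > α = 0.05, we fail to reject H₀.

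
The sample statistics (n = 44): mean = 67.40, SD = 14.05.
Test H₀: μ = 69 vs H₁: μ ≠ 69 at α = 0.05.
One-sample t-test:
H₀: μ = 69
H₁: μ ≠ 69
df = n - 1 = 43
t = (x̄ - μ₀) / (s/√n) = (67.40 - 69) / (14.05/√44) = -0.755
p-value = 0.4541

Since p-value > α = 0.05, we fail to reject H₀.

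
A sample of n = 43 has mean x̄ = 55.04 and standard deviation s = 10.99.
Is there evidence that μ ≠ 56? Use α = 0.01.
One-sample t-test:
H₀: μ = 56
H₁: μ ≠ 56
df = n - 1 = 42
t = (x̄ - μ₀) / (s/√n) = (55.04 - 56) / (10.99/√43) = -0.573
p-value = 0.5698

Since p-value > α = 0.01, we fail to reject H₀.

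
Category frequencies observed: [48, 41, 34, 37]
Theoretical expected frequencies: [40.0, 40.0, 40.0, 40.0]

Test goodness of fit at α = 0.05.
Chi-square goodness of fit test:
H₀: observed counts match expected distribution
H₁: observed counts differ from expected distribution
df = k - 1 = 3
χ² = Σ(O - E)²/E
   = (48 - 40.0)²/40.0 + (41 - 40.0)²/40.0 + (34 - 40.0)²/40.0 + (37 - 40.0)²/40.0
   = 1.600 + 0.025 + 0.900 + 0.225
   = 2.75
p-value = 0.4318

Since p-value > α = 0.05, we fail to reject H₀.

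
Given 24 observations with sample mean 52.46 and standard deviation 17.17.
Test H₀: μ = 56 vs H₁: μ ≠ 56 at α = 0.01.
One-sample t-test:
H₀: μ = 56
H₁: μ ≠ 56
df = n - 1 = 23
t = (x̄ - μ₀) / (s/√n) = (52.46 - 56) / (17.17/√24) = -1.010
p-value = 0.3230

Since p-value > α = 0.01, we fail to reject H₀.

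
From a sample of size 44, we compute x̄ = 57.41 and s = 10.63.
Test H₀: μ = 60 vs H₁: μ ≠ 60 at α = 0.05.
One-sample t-test:
H₀: μ = 60
H₁: μ ≠ 60
df = n - 1 = 43
t = (x̄ - μ₀) / (s/√n) = (57.41 - 60) / (10.63/√44) = -1.616
p-value = 0.1134

Since p-value > α = 0.05, we fail to reject H₀.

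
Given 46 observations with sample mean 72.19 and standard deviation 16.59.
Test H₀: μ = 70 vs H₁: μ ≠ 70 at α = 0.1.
One-sample t-test:
H₀: μ = 70
H₁: μ ≠ 70
df = n - 1 = 45
t = (x̄ - μ₀) / (s/√n) = (72.19 - 70) / (16.59/√46) = 0.895
p-value = 0.3754

Since p-value > α = 0.1, we fail to reject H₀.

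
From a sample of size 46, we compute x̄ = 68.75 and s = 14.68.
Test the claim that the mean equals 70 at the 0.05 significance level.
One-sample t-test:
H₀: μ = 70
H₁: μ ≠ 70
df = n - 1 = 45
t = (x̄ - μ₀) / (s/√n) = (68.75 - 70) / (14.68/√46) = -0.578
p-value = 0.5665

Since p-value > α = 0.05, we fail to reject H₀.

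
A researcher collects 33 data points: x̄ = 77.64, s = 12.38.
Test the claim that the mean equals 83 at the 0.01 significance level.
One-sample t-test:
H₀: μ = 83
H₁: μ ≠ 83
df = n - 1 = 32
t = (x̄ - μ₀) / (s/√n) = (77.64 - 83) / (12.38/√33) = -2.487
p-value = 0.0183

Since p-value > α = 0.01, we fail to reject H₀.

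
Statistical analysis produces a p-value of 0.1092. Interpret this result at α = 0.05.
Since p = 0.1092 > α = 0.05, fail to reject H₀.
There is insufficient evidence to reject the null hypothesis; the result is not statistically significant at the 0.05 level.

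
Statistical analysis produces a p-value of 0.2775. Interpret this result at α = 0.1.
Since p = 0.2775 > α = 0.1, fail to reject H₀.
There is insufficient evidence to reject the null hypothesis; the result is not statistically significant at the 0.1 level.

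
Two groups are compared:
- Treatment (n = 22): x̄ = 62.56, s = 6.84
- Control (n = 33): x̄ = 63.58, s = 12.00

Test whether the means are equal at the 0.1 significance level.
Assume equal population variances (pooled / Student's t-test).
Student's two-sample t-test (equal variances):
H₀: μ₁ = μ₂
H₁: μ₁ ≠ μ₂
df = n₁ + n₂ - 2 = 53
Pooled variance s_p² = [(n₁-1)s₁² + (n₂-1)s₂²] / (n₁ + n₂ - 2) = [(21)(6.84²) + (32)(12.00²)] / 53 = 105.4811
SE = √(s_p²(1/n₁ + 1/n₂)) = √(105.4811 × (1/22 + 1/33)) = 2.8268
t = (x̄₁ - x̄₂) / SE = (62.56 - 63.58) / 2.8268 = -1.02 / 2.8268 = -0.361
p-value = 0.7197

Since p-value > α = 0.1, we fail to reject H₀.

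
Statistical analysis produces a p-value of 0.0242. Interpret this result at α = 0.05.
Since p = 0.0242 < α = 0.05, reject H₀.
There is sufficient evidence to reject the null hypothesis; the result is statistically significant at the 0.05 level.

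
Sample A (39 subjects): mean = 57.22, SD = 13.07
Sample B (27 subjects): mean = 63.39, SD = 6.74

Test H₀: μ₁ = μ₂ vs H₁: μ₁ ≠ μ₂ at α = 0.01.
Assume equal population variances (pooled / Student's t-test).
Student's two-sample t-test (equal variances):
H₀: μ₁ = μ₂
H₁: μ₁ ≠ μ₂
df = n₁ + n₂ - 2 = 64
Pooled variance s_p² = [(n₁-1)s₁² + (n₂-1)s₂²] / (n₁ + n₂ - 2) = [(38)(13.07²) + (26)(6.74²)] / 64 = 119.8822
SE = √(s_p²(1/n₁ + 1/n₂)) = √(119.8822 × (1/39 + 1/27)) = 2.7412
t = (x̄₁ - x̄₂) / SE = (57.22 - 63.39) / 2.7412 = -6.17 / 2.7412 = -2.251
p-value = 0.0278

Since p-value > α = 0.01, we fail to reject H₀.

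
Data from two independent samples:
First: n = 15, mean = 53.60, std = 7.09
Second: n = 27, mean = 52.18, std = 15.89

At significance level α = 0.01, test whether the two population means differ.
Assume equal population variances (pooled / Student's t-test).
Student's two-sample t-test (equal variances):
H₀: μ₁ = μ₂
H₁: μ₁ ≠ μ₂
df = n₁ + n₂ - 2 = 40
Pooled variance s_p² = [(n₁-1)s₁² + (n₂-1)s₂²] / (n₁ + n₂ - 2) = [(14)(7.09²) + (26)(15.89²)] / 40 = 181.7137
SE = √(s_p²(1/n₁ + 1/n₂)) = √(181.7137 × (1/15 + 1/27)) = 4.3410
t = (x̄₁ - x̄₂) / SE = (53.60 - 52.18) / 4.3410 = 1.42 / 4.3410 = 0.327
p-value = 0.7453

Since p-value > α = 0.01, we fail to reject H₀.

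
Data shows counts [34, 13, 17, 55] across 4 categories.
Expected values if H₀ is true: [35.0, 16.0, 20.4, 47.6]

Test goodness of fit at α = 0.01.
Chi-square goodness of fit test:
H₀: observed counts match expected distribution
H₁: observed counts differ from expected distribution
df = k - 1 = 3
χ² = Σ(O - E)²/E
   = (34 - 35.0)²/35.0 + (13 - 16.0)²/16.0 + (17 - 20.4)²/20.4 + (55 - 47.6)²/47.6
   = 0.029 + 0.562 + 0.567 + 1.150
   = 2.31
p-value = 0.5110

Since p-value > α = 0.01, we fail to reject H₀.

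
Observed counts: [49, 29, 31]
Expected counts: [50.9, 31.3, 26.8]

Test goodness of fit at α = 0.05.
Chi-square goodness of fit test:
H₀: observed counts match expected distribution
H₁: observed counts differ from expected distribution
df = k - 1 = 2
χ² = Σ(O - E)²/E
   = (49 - 50.9)²/50.9 + (29 - 31.3)²/31.3 + (31 - 26.8)²/26.8
   = 0.071 + 0.169 + 0.658
   = 0.90
p-value = 0.6382

Since p-value > α = 0.05, we fail to reject H₀.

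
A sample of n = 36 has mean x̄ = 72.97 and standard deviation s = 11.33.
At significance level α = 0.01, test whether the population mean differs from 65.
One-sample t-test:
H₀: μ = 65
H₁: μ ≠ 65
df = n - 1 = 35
t = (x̄ - μ₀) / (s/√n) = (72.97 - 65) / (11.33/√36) = 4.221
p-value = 0.0002

Since p-value < α = 0.01, we reject H₀.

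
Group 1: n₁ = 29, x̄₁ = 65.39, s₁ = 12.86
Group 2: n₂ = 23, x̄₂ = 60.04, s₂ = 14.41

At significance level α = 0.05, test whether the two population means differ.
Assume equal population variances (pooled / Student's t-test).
Student's two-sample t-test (equal variances):
H₀: μ₁ = μ₂
H₁: μ₁ ≠ μ₂
df = n₁ + n₂ - 2 = 50
Pooled variance s_p² = [(n₁-1)s₁² + (n₂-1)s₂²] / (n₁ + n₂ - 2) = [(28)(12.86²) + (22)(14.41²)] / 50 = 183.9777
SE = √(s_p²(1/n₁ + 1/n₂)) = √(183.9777 × (1/29 + 1/23)) = 3.7872
t = (x̄₁ - x̄₂) / SE = (65.39 - 60.04) / 3.7872 = 5.35 / 3.7872 = 1.413
p-value = 0.1640

Since p-value > α = 0.05, we fail to reject H₀.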